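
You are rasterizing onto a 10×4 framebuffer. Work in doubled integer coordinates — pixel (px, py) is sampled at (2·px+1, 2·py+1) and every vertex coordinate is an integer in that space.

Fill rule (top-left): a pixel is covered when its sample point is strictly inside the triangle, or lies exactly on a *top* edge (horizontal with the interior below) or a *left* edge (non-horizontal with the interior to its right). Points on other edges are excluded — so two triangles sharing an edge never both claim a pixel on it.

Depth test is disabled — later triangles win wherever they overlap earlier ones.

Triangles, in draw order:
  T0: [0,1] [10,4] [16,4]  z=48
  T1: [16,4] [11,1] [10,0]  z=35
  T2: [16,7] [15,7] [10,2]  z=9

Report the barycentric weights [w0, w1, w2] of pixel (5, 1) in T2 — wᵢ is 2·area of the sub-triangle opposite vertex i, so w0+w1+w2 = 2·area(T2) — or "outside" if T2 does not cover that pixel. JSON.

T0:
  2·area = 18  (B↔C swapped to make it positive)
  edge (0, 1)→(16, 4): d=(16,3) right/bottom  bias=-1
  edge (16, 4)→(10, 4): d=(-6,0) right/bottom  bias=-1
  edge (10, 4)→(0, 1): d=(-10,-3) top-left  bias=+0
    (3,1)@(7, 3): e=[11,6,1] → X
    (4,1)@(9, 3): e=[5,6,7] → X
    (5,1)@(11, 3): e=[-1,6,13] → .
    (3,2)@(7, 5): e=[43,-6,-19] → .
    (4,2)@(9, 5): e=[37,-6,-13] → .
  covered (2 px):
    . . . . . . . . . .
    . . . X X . . . . .
    . . . . . . . . . .
    . . . . . . . . . .
T1:
  2·area = 2
  edge (16, 4)→(11, 1): d=(-5,-3) top-left  bias=+0
  edge (11, 1)→(10, 0): d=(-1,-1) top-left  bias=+0
  edge (10, 0)→(16, 4): d=(6,4) right/bottom  bias=-1
    (5,0)@(11, 1): e=[0,0,2] → X  [on edge]
    (6,0)@(13, 1): e=[6,2,-6] → .
    (5,1)@(11, 3): e=[-10,-2,14] → .
    (6,1)@(13, 3): e=[-4,0,6] → .  [on edge]
    (7,2)@(15, 5): e=[-8,0,10] → .  [on edge]
    (8,3)@(17, 7): e=[-12,0,14] → .  [on edge]
  covered (1 px):
    . . . . . X . . . .
    . . . . . . . . . .
    . . . . . . . . . .
    . . . . . . . . . .
T2:
  2·area = 5
  edge (16, 7)→(15, 7): d=(-1,0) right/bottom  bias=-1
  edge (15, 7)→(10, 2): d=(-5,-5) top-left  bias=+0
  edge (10, 2)→(16, 7): d=(6,5) right/bottom  bias=-1
    (4,0)@(9, 1): e=[6,0,-1] → .  [on edge]
    (5,1)@(11, 3): e=[4,0,1] → X  [on edge]
    (6,1)@(13, 3): e=[4,10,-9] → .
    (5,2)@(11, 5): e=[2,-10,13] → .
    (6,2)@(13, 5): e=[2,0,3] → X  [on edge]
    (7,2)@(15, 5): e=[2,10,-7] → .
    (0,3)@(1, 7): e=[0,-70,75] → .  [on edge]
    (1,3)@(3, 7): e=[0,-60,65] → .  [on edge]
    (2,3)@(5, 7): e=[0,-50,55] → .  [on edge]
    (3,3)@(7, 7): e=[0,-40,45] → .  [on edge]
    (4,3)@(9, 7): e=[0,-30,35] → .  [on edge]
    (5,3)@(11, 7): e=[0,-20,25] → .  [on edge]
    (6,3)@(13, 7): e=[0,-10,15] → .  [on edge]
    (7,3)@(15, 7): e=[0,0,5] → .  [on edge]
    (8,3)@(17, 7): e=[0,10,-5] → .  [on edge]
    (9,3)@(19, 7): e=[0,20,-15] → .  [on edge]
  covered (2 px):
    . . . . . . . . . .
    . . . . . X . . . .
    . . . . . . X . . .
    . . . . . . . . . .

Result: [0,1,4]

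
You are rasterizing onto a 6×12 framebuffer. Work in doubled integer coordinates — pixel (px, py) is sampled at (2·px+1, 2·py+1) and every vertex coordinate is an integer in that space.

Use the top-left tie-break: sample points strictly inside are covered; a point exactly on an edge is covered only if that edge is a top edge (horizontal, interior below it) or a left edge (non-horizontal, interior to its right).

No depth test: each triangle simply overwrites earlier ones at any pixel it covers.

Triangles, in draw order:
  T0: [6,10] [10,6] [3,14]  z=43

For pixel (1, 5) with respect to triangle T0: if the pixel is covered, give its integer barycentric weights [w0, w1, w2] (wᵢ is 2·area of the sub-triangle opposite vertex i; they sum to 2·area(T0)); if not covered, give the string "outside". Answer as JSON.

T0:
  2·area = 4
  edge (6, 10)→(10, 6): d=(4,-4) top-left  bias=+0
  edge (10, 6)→(3, 14): d=(-7,8) right/bottom  bias=-1
  edge (3, 14)→(6, 10): d=(3,-4) top-left  bias=+0
    (5,2)@(11, 5): e=[0,-1,5] → ·  [on edge]
    (4,3)@(9, 7): e=[0,1,3] → █  [on edge]
    (5,3)@(11, 7): e=[8,-15,11] → ·
    (3,4)@(7, 9): e=[0,3,1] → █  [on edge]
    (4,4)@(9, 9): e=[8,-13,9] → ·
    (2,5)@(5, 11): e=[0,5,-1] → ·  [on edge]
    (3,5)@(7, 11): e=[8,-11,7] → ·
    (1,6)@(3, 13): e=[0,7,-3] → ·  [on edge]
    (0,7)@(1, 15): e=[0,9,-5] → ·  [on edge]
  covered (2 px):
    · · · · · ·
    · · · · · ·
    · · · · · ·
    · · · · █ ·
    · · · █ · ·
    · · · · · ·
    · · · · · ·
    · · · · · ·
    · · · · · ·
    · · · · · ·
    · · · · · ·
    · · · · · ·

Answer: "outside"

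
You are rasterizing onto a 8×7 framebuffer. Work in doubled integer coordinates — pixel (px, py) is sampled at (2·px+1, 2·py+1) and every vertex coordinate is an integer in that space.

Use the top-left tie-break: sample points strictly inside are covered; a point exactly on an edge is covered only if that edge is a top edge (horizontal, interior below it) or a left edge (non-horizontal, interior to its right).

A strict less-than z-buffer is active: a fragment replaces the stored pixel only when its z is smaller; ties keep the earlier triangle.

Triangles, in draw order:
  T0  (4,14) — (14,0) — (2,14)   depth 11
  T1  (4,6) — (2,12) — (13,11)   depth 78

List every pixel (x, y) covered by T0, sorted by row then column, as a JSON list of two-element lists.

T0:
  2·area = 28  (B↔C swapped to make it positive)
  edge (4, 14)→(2, 14): d=(-2,0) right/bottom  bias=-1
  edge (2, 14)→(14, 0): d=(12,-14) top-left  bias=+0
  edge (14, 0)→(4, 14): d=(-10,14) right/bottom  bias=-1
    (4,3)@(9, 7): e=[14,14,0] → ·  [on edge]
    (3,4)@(7, 9): e=[10,10,8] → █
    (4,4)@(9, 9): e=[10,38,-20] → ·
    (2,5)@(5, 11): e=[6,6,16] → █
    (3,5)@(7, 11): e=[6,34,-12] → ·
    (1,6)@(3, 13): e=[2,2,24] → █
    (2,6)@(5, 13): e=[2,30,-4] → ·
  covered (3 px):
    · · · · · · · ·
    · · · · · · · ·
    · · · · · · · ·
    · · · · · · · ·
    · · · █ · · · ·
    · · █ · · · · ·
    · █ · · · · · ·
T1:
  2·area = 64  (B↔C swapped to make it positive)
  edge (4, 6)→(13, 11): d=(9,5) right/bottom  bias=-1
  edge (13, 11)→(2, 12): d=(-11,1) right/bottom  bias=-1
  edge (2, 12)→(4, 6): d=(2,-6) top-left  bias=+0
    (2,1)@(5, 3): e=[-32,96,0] → ·  [on edge]
    (2,3)@(5, 7): e=[4,52,8] → █
    (3,3)@(7, 7): e=[-6,50,20] → ·
    (1,4)@(3, 9): e=[32,32,0] → █  [on edge]
    (3,4)@(7, 9): e=[12,28,24] → █
    (4,4)@(9, 9): e=[2,26,36] → █
    (5,4)@(11, 9): e=[-8,24,48] → ·
    (1,5)@(3, 11): e=[50,10,4] → █
    (5,5)@(11, 11): e=[10,2,52] → █
    (6,5)@(13, 11): e=[0,0,64] → ·  [on edge]
    (1,6)@(3, 13): e=[68,-12,8] → ·
    (2,6)@(5, 13): e=[58,-14,20] → ·
  covered (10 px):
    · · · · · · · ·
    · · · · · · · ·
    · · · · · · · ·
    · · █ · · · · ·
    · █ █ █ █ · · ·
    · █ █ █ █ █ · ·
    · · · · · · · ·

Answer: [[3,4],[2,5],[1,6]]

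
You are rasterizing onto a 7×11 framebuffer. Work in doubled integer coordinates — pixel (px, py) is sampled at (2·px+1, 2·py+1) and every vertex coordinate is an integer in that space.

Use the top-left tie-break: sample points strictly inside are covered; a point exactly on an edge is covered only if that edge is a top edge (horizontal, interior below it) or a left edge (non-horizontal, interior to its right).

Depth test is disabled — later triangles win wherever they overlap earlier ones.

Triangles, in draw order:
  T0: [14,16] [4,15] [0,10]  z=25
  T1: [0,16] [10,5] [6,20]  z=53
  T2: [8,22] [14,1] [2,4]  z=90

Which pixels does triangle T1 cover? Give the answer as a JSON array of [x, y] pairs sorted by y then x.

T0:
  2·area = 46
  edge (14, 16)→(4, 15): d=(-10,-1) top-left  bias=+0
  edge (4, 15)→(0, 10): d=(-4,-5) top-left  bias=+0
  edge (0, 10)→(14, 16): d=(14,6) right/bottom  bias=-1
    (0,5)@(1, 11): e=[37,1,8] → X
    (1,5)@(3, 11): e=[39,11,-4] → .
    (0,6)@(1, 13): e=[17,-7,36] → .
    (1,6)@(3, 13): e=[19,3,24] → X
    (2,6)@(5, 13): e=[21,13,12] → X
    (3,6)@(7, 13): e=[23,23,0] → .  [on edge]
    (1,7)@(3, 15): e=[-1,-5,52] → .
    (2,7)@(5, 15): e=[1,5,40] → X
    (3,7)@(7, 15): e=[3,15,28] → X
    (4,7)@(9, 15): e=[5,25,16] → X
    (5,7)@(11, 15): e=[7,35,4] → X
    (6,7)@(13, 15): e=[9,45,-8] → .
  covered (7 px):
    . . . . . . .
    . . . . . . .
    . . . . . . .
    . . . . . . .
    . . . . . . .
    X . . . . . .
    . X X . . . .
    . . X X X X .
    . . . . . . .
    . . . . . . .
    . . . . . . .
T1:
  2·area = 106
  edge (0, 16)→(10, 5): d=(10,-11) top-left  bias=+0
  edge (10, 5)→(6, 20): d=(-4,15) right/bottom  bias=-1
  edge (6, 20)→(0, 16): d=(-6,-4) top-left  bias=+0
    (4,3)@(9, 7): e=[9,7,90] → X
    (5,3)@(11, 7): e=[31,-23,98] → .
    (3,4)@(7, 9): e=[7,29,70] → X
    (4,4)@(9, 9): e=[29,-1,78] → .
    (2,5)@(5, 11): e=[5,51,50] → X
    (4,5)@(9, 11): e=[49,-9,66] → .
    (1,6)@(3, 13): e=[3,73,30] → X
    (4,6)@(9, 13): e=[69,-17,54] → .
    (0,7)@(1, 15): e=[1,95,10] → X
    (4,7)@(9, 15): e=[89,-25,42] → .
    (0,8)@(1, 17): e=[21,87,-2] → .
    (1,8)@(3, 17): e=[43,57,6] → X
  covered (14 px):
    . . . . . . .
    . . . . . . .
    . . . . . . .
    . . . . X . .
    . . . X . . .
    . . X X . . .
    . X X X . . .
    X X X X . . .
    . X X . . . .
    . . X . . . .
    . . . . . . .
T2:
  2·area = 234  (B↔C swapped to make it positive)
  edge (8, 22)→(2, 4): d=(-6,-18) top-left  bias=+0
  edge (2, 4)→(14, 1): d=(12,-3) top-left  bias=+0
  edge (14, 1)→(8, 22): d=(-6,21) right/bottom  bias=-1
    (0,0)@(1, 1): e=[0,-39,273] → .  [on edge]
    (3,1)@(7, 3): e=[96,3,135] → X
    (4,1)@(9, 3): e=[132,9,93] → X
    (5,1)@(11, 3): e=[168,15,51] → X
    (6,1)@(13, 3): e=[204,21,9] → X
    (1,2)@(3, 5): e=[12,15,207] → X
    (2,2)@(5, 5): e=[48,21,165] → X
    (6,2)@(13, 5): e=[192,45,-3] → .
    (1,3)@(3, 7): e=[0,39,195] → X  [on edge]
    (6,3)@(13, 7): e=[180,69,-15] → .
    (1,4)@(3, 9): e=[-12,63,183] → .
    (2,4)@(5, 9): e=[24,69,141] → X
    (2,6)@(5, 13): e=[0,117,117] → X  [on edge]
    (3,9)@(7, 19): e=[0,195,39] → X  [on edge]
  covered (30 px):
    . . . . . . .
    . . . X X X X
    . X X X X X .
    . X X X X X .
    . . X X X X .
    . . X X X X .
    . . X X X . .
    . . . X X . .
    . . . X X . .
    . . . X . . .
    . . . . . . .

Result: [[4,3],[3,4],[2,5],[3,5],[1,6],[2,6],[3,6],[0,7],[1,7],[2,7],[3,7],[1,8],[2,8],[2,9]]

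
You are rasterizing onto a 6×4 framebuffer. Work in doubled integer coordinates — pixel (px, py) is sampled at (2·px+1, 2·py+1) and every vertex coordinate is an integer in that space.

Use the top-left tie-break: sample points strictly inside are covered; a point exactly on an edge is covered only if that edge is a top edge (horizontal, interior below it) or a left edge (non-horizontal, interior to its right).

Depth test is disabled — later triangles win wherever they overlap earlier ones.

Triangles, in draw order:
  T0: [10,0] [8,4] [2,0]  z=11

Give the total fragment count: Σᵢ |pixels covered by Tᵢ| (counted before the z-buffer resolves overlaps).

T0:
  2·area = 32
  edge (10, 0)→(8, 4): d=(-2,4) right/bottom  bias=-1
  edge (8, 4)→(2, 0): d=(-6,-4) top-left  bias=+0
  edge (2, 0)→(10, 0): d=(8,0) top-left  bias=+0
    (2,0)@(5, 1): e=[18,6,8] → █
    (3,0)@(7, 1): e=[10,14,8] → █
    (4,0)@(9, 1): e=[2,22,8] → █
    (5,0)@(11, 1): e=[-6,30,8] → ·
    (2,1)@(5, 3): e=[14,-6,24] → ·
    (3,1)@(7, 3): e=[6,2,24] → █
    (4,1)@(9, 3): e=[-2,10,24] → ·
    (3,2)@(7, 5): e=[2,-10,40] → ·
  covered (4 px):
    · · █ █ █ ·
    · · · █ · ·
    · · · · · ·
    · · · · · ·

Answer: 4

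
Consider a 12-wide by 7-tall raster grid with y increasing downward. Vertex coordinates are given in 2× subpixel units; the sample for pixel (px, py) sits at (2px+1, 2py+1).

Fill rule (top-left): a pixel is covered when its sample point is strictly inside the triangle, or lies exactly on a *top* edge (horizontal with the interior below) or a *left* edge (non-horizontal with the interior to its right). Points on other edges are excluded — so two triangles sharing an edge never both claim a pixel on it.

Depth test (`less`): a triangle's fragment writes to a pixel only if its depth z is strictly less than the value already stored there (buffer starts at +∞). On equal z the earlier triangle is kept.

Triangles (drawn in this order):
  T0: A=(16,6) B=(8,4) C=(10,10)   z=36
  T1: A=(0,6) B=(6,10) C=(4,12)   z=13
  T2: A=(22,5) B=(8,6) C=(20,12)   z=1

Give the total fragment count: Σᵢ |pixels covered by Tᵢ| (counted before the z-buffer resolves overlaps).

T0:
  2·area = 44  (B↔C swapped to make it positive)
  edge (16, 6)→(10, 10): d=(-6,4) right/bottom  bias=-1
  edge (10, 10)→(8, 4): d=(-2,-6) top-left  bias=+0
  edge (8, 4)→(16, 6): d=(8,2) right/bottom  bias=-1
    (3,0)@(7, 1): e=[66,0,-22] → .  [on edge]
    (4,2)@(9, 5): e=[34,4,6] → X
    (5,2)@(11, 5): e=[26,16,2] → X
    (6,2)@(13, 5): e=[18,28,-2] → .
    (4,3)@(9, 7): e=[22,0,22] → X  [on edge]
    (6,3)@(13, 7): e=[6,24,14] → X
    (7,3)@(15, 7): e=[-2,36,10] → .
    (4,4)@(9, 9): e=[10,-4,38] → .
    (5,4)@(11, 9): e=[2,8,34] → X
    (6,4)@(13, 9): e=[-6,20,30] → .
    (5,5)@(11, 11): e=[-10,4,50] → .
    (5,6)@(11, 13): e=[-22,0,66] → .  [on edge]
  covered (6 px):
    . . . . . . . . . . . .
    . . . . . . . . . . . .
    . . . . X X . . . . . .
    . . . . X X X . . . . .
    . . . . . X . . . . . .
    . . . . . . . . . . . .
    . . . . . . . . . . . .
T1:
  2·area = 20
  edge (0, 6)→(6, 10): d=(6,4) right/bottom  bias=-1
  edge (6, 10)→(4, 12): d=(-2,2) right/bottom  bias=-1
  edge (4, 12)→(0, 6): d=(-4,-6) top-left  bias=+0
    (7,0)@(15, 1): e=[-90,0,110] → .  [on edge]
    (6,1)@(13, 3): e=[-70,0,90] → .  [on edge]
    (5,2)@(11, 5): e=[-50,0,70] → .  [on edge]
    (0,3)@(1, 7): e=[2,16,2] → X
    (1,3)@(3, 7): e=[-6,12,14] → .
    (4,3)@(9, 7): e=[-30,0,50] → .  [on edge]
    (0,4)@(1, 9): e=[14,12,-6] → .
    (1,4)@(3, 9): e=[6,8,6] → X
    (2,4)@(5, 9): e=[-2,4,18] → .
    (3,4)@(7, 9): e=[-10,0,30] → .  [on edge]
    (1,5)@(3, 11): e=[18,4,-2] → .
    (2,5)@(5, 11): e=[10,0,10] → .  [on edge]
    (1,6)@(3, 13): e=[30,0,-10] → .  [on edge]
  covered (2 px):
    . . . . . . . . . . . .
    . . . . . . . . . . . .
    . . . . . . . . . . . .
    X . . . . . . . . . . .
    . X . . . . . . . . . .
    . . . . . . . . . . . .
    . . . . . . . . . . . .
T2:
  2·area = 96  (B↔C swapped to make it positive)
  edge (22, 5)→(20, 12): d=(-2,7) right/bottom  bias=-1
  edge (20, 12)→(8, 6): d=(-12,-6) top-left  bias=+0
  edge (8, 6)→(22, 5): d=(14,-1) top-left  bias=+0
    (5,3)@(11, 7): e=[73,6,17] → X
    (6,3)@(13, 7): e=[59,18,19] → X
    (7,3)@(15, 7): e=[45,30,21] → X
    (8,3)@(17, 7): e=[31,42,23] → X
    (9,3)@(19, 7): e=[17,54,25] → X
    (10,3)@(21, 7): e=[3,66,27] → X
    (11,3)@(23, 7): e=[-11,78,29] → .
    (5,4)@(11, 9): e=[69,-18,45] → .
    (6,4)@(13, 9): e=[55,-6,47] → .
    (7,4)@(15, 9): e=[41,6,49] → X
    (10,4)@(21, 9): e=[-1,42,55] → .
    (7,5)@(15, 11): e=[37,-18,77] → .
  covered (10 px):
    . . . . . . . . . . . .
    . . . . . . . . . . . .
    . . . . . . . . . . . .
    . . . . . X X X X X X .
    . . . . . . . X X X . .
    . . . . . . . . . X . .
    . . . . . . . . . . . .

Result: 18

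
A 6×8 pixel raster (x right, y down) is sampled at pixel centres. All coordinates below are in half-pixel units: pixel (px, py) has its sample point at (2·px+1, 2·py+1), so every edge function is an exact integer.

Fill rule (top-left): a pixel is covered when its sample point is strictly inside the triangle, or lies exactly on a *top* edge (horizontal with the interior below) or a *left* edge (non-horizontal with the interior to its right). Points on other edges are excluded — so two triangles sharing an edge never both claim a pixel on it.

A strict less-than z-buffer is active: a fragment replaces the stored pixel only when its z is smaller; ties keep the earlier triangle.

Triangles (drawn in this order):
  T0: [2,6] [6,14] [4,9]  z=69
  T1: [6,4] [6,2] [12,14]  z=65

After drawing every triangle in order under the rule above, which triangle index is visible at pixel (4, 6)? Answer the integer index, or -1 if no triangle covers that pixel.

T0:
  2·area = 4  (B↔C swapped to make it positive)
  edge (2, 6)→(4, 9): d=(2,3) right/bottom  bias=-1
  edge (4, 9)→(6, 14): d=(2,5) right/bottom  bias=-1
  edge (6, 14)→(2, 6): d=(-4,-8) top-left  bias=+0
  covered (0 px):
    . . . . . .
    . . . . . .
    . . . . . .
    . . . . . .
    . . . . . .
    . . . . . .
    . . . . . .
    . . . . . .
T1:
  2·area = 12
  edge (6, 4)→(6, 2): d=(0,-2) top-left  bias=+0
  edge (6, 2)→(12, 14): d=(6,12) right/bottom  bias=-1
  edge (12, 14)→(6, 4): d=(-6,-10) top-left  bias=+0
    (3,2)@(7, 5): e=[2,6,4] → X
    (4,2)@(9, 5): e=[6,-18,24] → .
    (3,3)@(7, 7): e=[2,18,-8] → .
    (4,4)@(9, 9): e=[6,6,0] → X  [on edge]
    (5,4)@(11, 9): e=[10,-18,20] → .
    (4,5)@(9, 11): e=[6,18,-12] → .
  covered (2 px):
    . . . . . .
    . . . . . .
    . . . X . .
    . . . . . .
    . . . . X .
    . . . . . .
    . . . . . .
    . . . . . .

Z-buffer (winner per pixel, '.' = empty):
  . . . . . .
  . . . . . .
  . . . 1 . .
  . . . . . .
  . . . . 1 .
  . . . . . .
  . . . . . .
  . . . . . .

Result: -1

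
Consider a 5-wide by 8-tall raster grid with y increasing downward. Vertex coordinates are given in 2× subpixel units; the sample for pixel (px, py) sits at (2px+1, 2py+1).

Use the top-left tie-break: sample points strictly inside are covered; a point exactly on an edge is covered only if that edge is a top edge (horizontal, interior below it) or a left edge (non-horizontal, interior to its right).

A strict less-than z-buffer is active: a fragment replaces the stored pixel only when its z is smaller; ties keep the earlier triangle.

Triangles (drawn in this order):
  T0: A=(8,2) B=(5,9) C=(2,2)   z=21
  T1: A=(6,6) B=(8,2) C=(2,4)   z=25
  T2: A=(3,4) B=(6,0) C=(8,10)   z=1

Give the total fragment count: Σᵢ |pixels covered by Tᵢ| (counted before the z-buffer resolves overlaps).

T0:
  2·area = 42
  edge (8, 2)→(5, 9): d=(-3,7) right/bottom  bias=-1
  edge (5, 9)→(2, 2): d=(-3,-7) top-left  bias=+0
  edge (2, 2)→(8, 2): d=(6,0) top-left  bias=+0
    (1,1)@(3, 3): e=[32,4,6] → X
    (2,1)@(5, 3): e=[18,18,6] → X
    (3,1)@(7, 3): e=[4,32,6] → X
    (4,1)@(9, 3): e=[-10,46,6] → .
    (1,2)@(3, 5): e=[26,-2,18] → .
    (2,2)@(5, 5): e=[12,12,18] → X
    (3,2)@(7, 5): e=[-2,26,18] → .
    (2,3)@(5, 7): e=[6,6,30] → X
    (3,3)@(7, 7): e=[-8,20,30] → .
    (2,4)@(5, 9): e=[0,0,42] → .  [on edge]
  covered (5 px):
    . . . . .
    . X X X .
    . . X . .
    . . X . .
    . . . . .
    . . . . .
    . . . . .
    . . . . .
T1:
  2·area = 20  (B↔C swapped to make it positive)
  edge (6, 6)→(2, 4): d=(-4,-2) top-left  bias=+0
  edge (2, 4)→(8, 2): d=(6,-2) top-left  bias=+0
  edge (8, 2)→(6, 6): d=(-2,4) right/bottom  bias=-1
    (2,1)@(5, 3): e=[10,0,10] → X  [on edge]
    (3,1)@(7, 3): e=[14,4,2] → X
    (4,1)@(9, 3): e=[18,8,-6] → .
    (2,2)@(5, 5): e=[2,12,6] → X
    (3,2)@(7, 5): e=[6,16,-2] → .
    (2,3)@(5, 7): e=[-6,24,2] → .
  covered (3 px):
    . . . . .
    . . X X .
    . . X . .
    . . . . .
    . . . . .
    . . . . .
    . . . . .
    . . . . .
T2:
  2·area = 38
  edge (3, 4)→(6, 0): d=(3,-4) top-left  bias=+0
  edge (6, 0)→(8, 10): d=(2,10) right/bottom  bias=-1
  edge (8, 10)→(3, 4): d=(-5,-6) top-left  bias=+0
    (2,1)@(5, 3): e=[5,16,17] → X
    (3,1)@(7, 3): e=[13,-4,29] → .
    (2,2)@(5, 5): e=[11,20,7] → X
    (3,2)@(7, 5): e=[19,0,19] → .  [on edge]
    (2,3)@(5, 7): e=[17,24,-3] → .
    (3,3)@(7, 7): e=[25,4,9] → X
    (4,3)@(9, 7): e=[33,-16,21] → .
    (3,4)@(7, 9): e=[31,8,-1] → .
    (4,7)@(9, 15): e=[57,0,-19] → .  [on edge]
  covered (3 px):
    . . . . .
    . . X . .
    . . X . .
    . . . X .
    . . . . .
    . . . . .
    . . . . .
    . . . . .

Result: 11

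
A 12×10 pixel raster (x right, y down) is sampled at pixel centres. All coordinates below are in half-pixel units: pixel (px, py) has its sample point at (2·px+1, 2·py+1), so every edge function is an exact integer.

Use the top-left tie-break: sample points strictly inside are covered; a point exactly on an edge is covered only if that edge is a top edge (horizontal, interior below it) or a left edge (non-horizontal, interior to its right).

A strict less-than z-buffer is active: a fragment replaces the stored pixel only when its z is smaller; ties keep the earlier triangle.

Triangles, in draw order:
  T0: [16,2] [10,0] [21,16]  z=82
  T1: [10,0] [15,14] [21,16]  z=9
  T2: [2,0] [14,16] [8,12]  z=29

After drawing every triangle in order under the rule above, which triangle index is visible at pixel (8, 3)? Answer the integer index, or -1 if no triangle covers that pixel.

T0:
  2·area = 74  (B↔C swapped to make it positive)
  edge (16, 2)→(21, 16): d=(5,14) right/bottom  bias=-1
  edge (21, 16)→(10, 0): d=(-11,-16) top-left  bias=+0
  edge (10, 0)→(16, 2): d=(6,2) right/bottom  bias=-1
    (5,0)@(11, 1): e=[65,5,4] → X
    (6,0)@(13, 1): e=[37,37,0] → .  [on edge]
    (5,1)@(11, 3): e=[75,-17,16] → .
    (6,1)@(13, 3): e=[47,15,12] → X
    (7,1)@(15, 3): e=[19,47,8] → X
    (8,1)@(17, 3): e=[-9,79,4] → .
    (9,1)@(19, 3): e=[-37,111,0] → .  [on edge]
    (6,2)@(13, 5): e=[57,-7,24] → .
    (7,2)@(15, 5): e=[29,25,20] → X
    (8,2)@(17, 5): e=[1,57,16] → X
    (9,2)@(19, 5): e=[-27,89,12] → .
    (7,3)@(15, 7): e=[39,3,32] → X
  covered (10 px):
    . . . . . X . . . . . .
    . . . . . . X X . . . .
    . . . . . . . X X . . .
    . . . . . . . X X . . .
    . . . . . . . . X . . .
    . . . . . . . . . X . .
    . . . . . . . . . X . .
    . . . . . . . . . . . .
    . . . . . . . . . . . .
    . . . . . . . . . . . .
T1:
  2·area = 74  (B↔C swapped to make it positive)
  edge (10, 0)→(21, 16): d=(11,16) right/bottom  bias=-1
  edge (21, 16)→(15, 14): d=(-6,-2) top-left  bias=+0
  edge (15, 14)→(10, 0): d=(-5,-14) top-left  bias=+0
    (6,2)@(13, 5): e=[7,50,17] → X
    (7,2)@(15, 5): e=[-25,54,45] → .
    (6,3)@(13, 7): e=[29,38,7] → X
    (7,3)@(15, 7): e=[-3,42,35] → .
    (6,4)@(13, 9): e=[51,26,-3] → .
    (7,4)@(15, 9): e=[19,30,25] → X
    (8,4)@(17, 9): e=[-13,34,53] → .
    (7,5)@(15, 11): e=[41,18,15] → X
    (8,5)@(17, 11): e=[9,22,43] → X
    (9,5)@(19, 11): e=[-23,26,71] → .
    (7,6)@(15, 13): e=[63,6,5] → X
    (9,6)@(19, 13): e=[-1,14,61] → .
  covered (8 px):
    . . . . . . . . . . . .
    . . . . . . . . . . . .
    . . . . . . X . . . . .
    . . . . . . X . . . . .
    . . . . . . . X . . . .
    . . . . . . . X X . . .
    . . . . . . . X X . . .
    . . . . . . . . . X . .
    . . . . . . . . . . . .
    . . . . . . . . . . . .
T2:
  2·area = 48
  edge (2, 0)→(14, 16): d=(12,16) right/bottom  bias=-1
  edge (14, 16)→(8, 12): d=(-6,-4) top-left  bias=+0
  edge (8, 12)→(2, 0): d=(-6,-12) top-left  bias=+0
    (2,2)@(5, 5): e=[12,30,6] → X
    (3,2)@(7, 5): e=[-20,38,30] → .
    (2,3)@(5, 7): e=[36,18,-6] → .
    (3,3)@(7, 7): e=[4,26,18] → X
    (4,3)@(9, 7): e=[-28,34,42] → .
    (3,4)@(7, 9): e=[28,14,6] → X
    (4,4)@(9, 9): e=[-4,22,30] → .
    (3,5)@(7, 11): e=[52,2,-6] → .
    (4,5)@(9, 11): e=[20,10,18] → X
    (5,5)@(11, 11): e=[-12,18,42] → .
    (4,6)@(9, 13): e=[44,-2,6] → .
    (5,6)@(11, 13): e=[12,6,30] → X
  covered (6 px):
    . . . . . . . . . . . .
    . . . . . . . . . . . .
    . . X . . . . . . . . .
    . . . X . . . . . . . .
    . . . X . . . . . . . .
    . . . . X . . . . . . .
    . . . . . X . . . . . .
    . . . . . . X . . . . .
    . . . . . . . . . . . .
    . . . . . . . . . . . .

Z-buffer (winner per pixel, '.' = empty):
  . . . . . 0 . . . . . .
  . . . . . . 0 0 . . . .
  . . 2 . . . 1 0 0 . . .
  . . . 2 . . 1 0 0 . . .
  . . . 2 . . . 1 0 . . .
  . . . . 2 . . 1 1 0 . .
  . . . . . 2 . 1 1 0 . .
  . . . . . . 2 . . 1 . .
  . . . . . . . . . . . .
  . . . . . . . . . . . .

Final: 0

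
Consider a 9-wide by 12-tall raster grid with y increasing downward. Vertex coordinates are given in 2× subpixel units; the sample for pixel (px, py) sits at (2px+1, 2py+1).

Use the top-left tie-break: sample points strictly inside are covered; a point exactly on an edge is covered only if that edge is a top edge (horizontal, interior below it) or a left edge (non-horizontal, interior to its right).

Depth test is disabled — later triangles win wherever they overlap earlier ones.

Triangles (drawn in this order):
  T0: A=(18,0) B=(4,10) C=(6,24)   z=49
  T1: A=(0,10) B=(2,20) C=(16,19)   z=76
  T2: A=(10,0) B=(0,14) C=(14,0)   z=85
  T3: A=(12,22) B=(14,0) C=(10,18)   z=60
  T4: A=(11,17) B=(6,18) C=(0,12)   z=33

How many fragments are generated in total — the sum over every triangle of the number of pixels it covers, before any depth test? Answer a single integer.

T0:
  2·area = 216  (B↔C swapped to make it positive)
  edge (18, 0)→(6, 24): d=(-12,24) right/bottom  bias=-1
  edge (6, 24)→(4, 10): d=(-2,-14) top-left  bias=+0
  edge (4, 10)→(18, 0): d=(14,-10) top-left  bias=+0
    (8,0)@(17, 1): e=[12,200,4] → █
    (1,1)@(3, 3): e=[324,0,-108] → ·  [on edge]
    (7,1)@(15, 3): e=[36,168,12] → █
    (8,1)@(17, 3): e=[-12,196,32] → ·
    (5,2)@(11, 5): e=[108,108,0] → █  [on edge]
    (6,2)@(13, 5): e=[60,136,20] → █
    (8,2)@(17, 5): e=[-36,192,60] → ·
    (4,3)@(9, 7): e=[132,76,8] → █
    (7,3)@(15, 7): e=[-12,160,68] → ·
    (3,4)@(7, 9): e=[156,44,16] → █
    (7,4)@(15, 9): e=[-36,156,96] → ·
    (2,5)@(5, 11): e=[180,12,24] → █
    (2,8)@(5, 17): e=[108,0,108] → █  [on edge]
  covered (28 px):
    · · · · · · · · █
    · · · · · · · █ ·
    · · · · · █ █ █ ·
    · · · · █ █ █ · ·
    · · · █ █ █ █ · ·
    · · █ █ █ █ · · ·
    · · █ █ █ █ · · ·
    · · █ █ █ · · · ·
    · · █ █ █ · · · ·
    · · · █ · · · · ·
    · · · █ · · · · ·
    · · · · · · · · ·
T1:
  2·area = 142  (B↔C swapped to make it positive)
  edge (0, 10)→(16, 19): d=(16,9) right/bottom  bias=-1
  edge (16, 19)→(2, 20): d=(-14,1) right/bottom  bias=-1
  edge (2, 20)→(0, 10): d=(-2,-10) top-left  bias=+0
    (0,5)@(1, 11): e=[7,127,8] → █
    (1,5)@(3, 11): e=[-11,125,28] → ·
    (0,6)@(1, 13): e=[39,99,4] → █
    (1,6)@(3, 13): e=[21,97,24] → █
    (2,6)@(5, 13): e=[3,95,44] → █
    (3,6)@(7, 13): e=[-15,93,64] → ·
    (0,7)@(1, 15): e=[71,71,0] → █  [on edge]
    (3,7)@(7, 15): e=[17,65,60] → █
    (4,7)@(9, 15): e=[-1,63,80] → ·
    (0,8)@(1, 17): e=[103,43,-4] → ·
    (1,8)@(3, 17): e=[85,41,16] → █
    (4,8)@(9, 17): e=[31,35,76] → █
  covered (20 px):
    · · · · · · · · ·
    · · · · · · · · ·
    · · · · · · · · ·
    · · · · · · · · ·
    · · · · · · · · ·
    █ · · · · · · · ·
    █ █ █ · · · · · ·
    █ █ █ █ · · · · ·
    · █ █ █ █ █ · · ·
    · █ █ █ █ █ █ █ ·
    · · · · · · · · ·
    · · · · · · · · ·
T2:
  2·area = 56  (B↔C swapped to make it positive)
  edge (10, 0)→(14, 0): d=(4,0) top-left  bias=+0
  edge (14, 0)→(0, 14): d=(-14,14) right/bottom  bias=-1
  edge (0, 14)→(10, 0): d=(10,-14) top-left  bias=+0
    (5,0)@(11, 1): e=[4,28,24] → █
    (6,0)@(13, 1): e=[4,0,52] → ·  [on edge]
    (4,1)@(9, 3): e=[12,28,16] → █
    (5,1)@(11, 3): e=[12,0,44] → ·  [on edge]
    (3,2)@(7, 5): e=[20,28,8] → █
    (4,2)@(9, 5): e=[20,0,36] → ·  [on edge]
    (2,3)@(5, 7): e=[28,28,0] → █  [on edge]
    (3,3)@(7, 7): e=[28,0,28] → ·  [on edge]
    (2,4)@(5, 9): e=[36,0,20] → ·  [on edge]
    (1,5)@(3, 11): e=[44,0,12] → ·  [on edge]
    (0,6)@(1, 13): e=[52,0,4] → ·  [on edge]
  covered (4 px):
    · · · · · █ · · ·
    · · · · █ · · · ·
    · · · █ · · · · ·
    · · █ · · · · · ·
    · · · · · · · · ·
    · · · · · · · · ·
    · · · · · · · · ·
    · · · · · · · · ·
    · · · · · · · · ·
    · · · · · · · · ·
    · · · · · · · · ·
    · · · · · · · · ·
T3:
  2·area = 52  (B↔C swapped to make it positive)
  edge (12, 22)→(10, 18): d=(-2,-4) top-left  bias=+0
  edge (10, 18)→(14, 0): d=(4,-18) top-left  bias=+0
  edge (14, 0)→(12, 22): d=(-2,22) right/bottom  bias=-1
    (6,2)@(13, 5): e=[38,2,12] → █
    (7,2)@(15, 5): e=[46,38,-32] → ·
    (6,3)@(13, 7): e=[34,10,8] → █
    (7,3)@(15, 7): e=[42,46,-36] → ·
    (6,4)@(13, 9): e=[30,18,4] → █
    (7,4)@(15, 9): e=[38,54,-40] → ·
    (6,5)@(13, 11): e=[26,26,0] → ·  [on edge]
    (5,7)@(11, 15): e=[10,6,36] → █
    (6,7)@(13, 15): e=[18,42,-8] → ·
    (5,8)@(11, 17): e=[6,14,32] → █
    (6,8)@(13, 17): e=[14,50,-12] → ·
    (5,9)@(11, 19): e=[2,22,28] → █
  covered (6 px):
    · · · · · · · · ·
    · · · · · · · · ·
    · · · · · · █ · ·
    · · · · · · █ · ·
    · · · · · · █ · ·
    · · · · · · · · ·
    · · · · · · · · ·
    · · · · · █ · · ·
    · · · · · █ · · ·
    · · · · · █ · · ·
    · · · · · · · · ·
    · · · · · · · · ·
T4:
  2·area = 36
  edge (11, 17)→(6, 18): d=(-5,1) right/bottom  bias=-1
  edge (6, 18)→(0, 12): d=(-6,-6) top-left  bias=+0
  edge (0, 12)→(11, 17): d=(11,5) right/bottom  bias=-1
    (0,6)@(1, 13): e=[30,0,6] → █  [on edge]
    (1,6)@(3, 13): e=[28,12,-4] → ·
    (0,7)@(1, 15): e=[20,-12,28] → ·
    (1,7)@(3, 15): e=[18,0,18] → █  [on edge]
    (2,7)@(5, 15): e=[16,12,8] → █
    (3,7)@(7, 15): e=[14,24,-2] → ·
    (1,8)@(3, 17): e=[8,-12,40] → ·
    (2,8)@(5, 17): e=[6,0,30] → █  [on edge]
    (3,8)@(7, 17): e=[4,12,20] → █
    (4,8)@(9, 17): e=[2,24,10] → █
    (5,8)@(11, 17): e=[0,36,0] → ·  [on edge]
    (0,9)@(1, 19): e=[0,-36,72] → ·  [on edge]
    (3,9)@(7, 19): e=[-6,0,42] → ·  [on edge]
    (4,10)@(9, 21): e=[-18,0,54] → ·  [on edge]
    (5,11)@(11, 23): e=[-30,0,66] → ·  [on edge]
  covered (6 px):
    · · · · · · · · ·
    · · · · · · · · ·
    · · · · · · · · ·
    · · · · · · · · ·
    · · · · · · · · ·
    · · · · · · · · ·
    █ · · · · · · · ·
    · █ █ · · · · · ·
    · · █ █ █ · · · ·
    · · · · · · · · ·
    · · · · · · · · ·
    · · · · · · · · ·

Result: 64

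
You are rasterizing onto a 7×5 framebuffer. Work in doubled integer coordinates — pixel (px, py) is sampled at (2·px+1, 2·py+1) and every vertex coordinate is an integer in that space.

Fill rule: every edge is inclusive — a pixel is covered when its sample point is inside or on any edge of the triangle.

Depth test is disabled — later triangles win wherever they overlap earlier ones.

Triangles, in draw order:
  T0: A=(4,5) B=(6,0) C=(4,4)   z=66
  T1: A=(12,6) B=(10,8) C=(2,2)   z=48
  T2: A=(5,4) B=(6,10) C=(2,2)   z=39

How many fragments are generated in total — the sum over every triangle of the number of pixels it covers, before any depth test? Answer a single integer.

T0:
  2·area = 2  (B↔C swapped to make it positive)
  edge (4, 5)→(4, 4): d=(0,-1) inclusive
  edge (4, 4)→(6, 0): d=(2,-4) inclusive
  edge (6, 0)→(4, 5): d=(-2,5) inclusive
  covered (0 px):
    · · · · · · ·
    · · · · · · ·
    · · · · · · ·
    · · · · · · ·
    · · · · · · ·
T1:
  2·area = 28
  edge (12, 6)→(10, 8): d=(-2,2) inclusive
  edge (10, 8)→(2, 2): d=(-8,-6) inclusive
  edge (2, 2)→(12, 6): d=(10,4) inclusive
    (3,2)@(7, 5): e=[12,6,10] → █
    (4,2)@(9, 5): e=[8,18,2] → █
    (5,2)@(11, 5): e=[4,30,-6] → ·
    (6,2)@(13, 5): e=[0,42,-14] → ·  [on edge]
    (3,3)@(7, 7): e=[8,-10,30] → ·
    (4,3)@(9, 7): e=[4,2,22] → █
    (5,3)@(11, 7): e=[0,14,14] → █  [on edge]
    (6,3)@(13, 7): e=[-4,26,6] → ·
    (4,4)@(9, 9): e=[0,-14,42] → ·  [on edge]
    (5,4)@(11, 9): e=[-4,-2,34] → ·
  covered (4 px):
    · · · · · · ·
    · · · · · · ·
    · · · █ █ · ·
    · · · · █ █ ·
    · · · · · · ·
T2:
  2·area = 16
  edge (5, 4)→(6, 10): d=(1,6) inclusive
  edge (6, 10)→(2, 2): d=(-4,-8) inclusive
  edge (2, 2)→(5, 4): d=(3,2) inclusive
    (1,1)@(3, 3): e=[11,4,1] → █
    (2,1)@(5, 3): e=[-1,20,-3] → ·
    (1,2)@(3, 5): e=[13,-4,7] → ·
    (2,2)@(5, 5): e=[1,12,3] → █
    (3,2)@(7, 5): e=[-11,28,-1] → ·
    (2,3)@(5, 7): e=[3,4,9] → █
    (3,3)@(7, 7): e=[-9,20,5] → ·
    (2,4)@(5, 9): e=[5,-4,15] → ·
  covered (3 px):
    · · · · · · ·
    · █ · · · · ·
    · · █ · · · ·
    · · █ · · · ·
    · · · · · · ·

Result: 7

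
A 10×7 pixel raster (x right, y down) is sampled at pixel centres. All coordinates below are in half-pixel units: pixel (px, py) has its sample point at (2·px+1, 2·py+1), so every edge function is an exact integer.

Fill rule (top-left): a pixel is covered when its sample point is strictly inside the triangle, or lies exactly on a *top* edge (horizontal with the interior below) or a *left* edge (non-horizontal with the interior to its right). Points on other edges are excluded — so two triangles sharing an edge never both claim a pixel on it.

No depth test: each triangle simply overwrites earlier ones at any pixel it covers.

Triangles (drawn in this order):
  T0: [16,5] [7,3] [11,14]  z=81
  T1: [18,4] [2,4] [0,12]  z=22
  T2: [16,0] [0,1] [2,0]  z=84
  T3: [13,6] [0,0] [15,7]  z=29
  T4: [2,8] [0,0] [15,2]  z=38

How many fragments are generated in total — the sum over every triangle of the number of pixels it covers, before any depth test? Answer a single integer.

T0:
  2·area = 91  (B↔C swapped to make it positive)
  edge (16, 5)→(11, 14): d=(-5,9) right/bottom  bias=-1
  edge (11, 14)→(7, 3): d=(-4,-11) top-left  bias=+0
  edge (7, 3)→(16, 5): d=(9,2) right/bottom  bias=-1
    (3,1)@(7, 3): e=[91,0,0] → ·  [on edge]
    (4,2)@(9, 5): e=[63,14,14] → █
    (5,2)@(11, 5): e=[45,36,10] → █
    (6,2)@(13, 5): e=[27,58,6] → █
    (7,2)@(15, 5): e=[9,80,2] → █
    (8,2)@(17, 5): e=[-9,102,-2] → ·
    (4,3)@(9, 7): e=[53,6,32] → █
    (7,3)@(15, 7): e=[-1,72,20] → ·
    (4,4)@(9, 9): e=[43,-2,50] → ·
    (5,4)@(11, 9): e=[25,20,46] → █
    (7,4)@(15, 9): e=[-11,64,38] → ·
    (5,5)@(11, 11): e=[15,12,64] → █
  covered (11 px):
    · · · · · · · · · ·
    · · · · · · · · · ·
    · · · · █ █ █ █ · ·
    · · · · █ █ █ · · ·
    · · · · · █ █ · · ·
    · · · · · █ · · · ·
    · · · · · █ · · · ·
T1:
  2·area = 128  (B↔C swapped to make it positive)
  edge (18, 4)→(0, 12): d=(-18,8) right/bottom  bias=-1
  edge (0, 12)→(2, 4): d=(2,-8) top-left  bias=+0
  edge (2, 4)→(18, 4): d=(16,0) top-left  bias=+0
    (1,2)@(3, 5): e=[102,10,16] → █
    (2,2)@(5, 5): e=[86,26,16] → █
    (3,2)@(7, 5): e=[70,42,16] → █
    (4,2)@(9, 5): e=[54,58,16] → █
    (5,2)@(11, 5): e=[38,74,16] → █
    (6,2)@(13, 5): e=[22,90,16] → █
    (7,2)@(15, 5): e=[6,106,16] → █
    (8,2)@(17, 5): e=[-10,122,16] → ·
    (1,3)@(3, 7): e=[66,14,48] → █
    (6,3)@(13, 7): e=[-14,94,48] → ·
    (7,3)@(15, 7): e=[-30,110,48] → ·
    (0,4)@(1, 9): e=[46,2,80] → █
  covered (16 px):
    · · · · · · · · · ·
    · · · · · · · · · ·
    · █ █ █ █ █ █ █ · ·
    · █ █ █ █ █ · · · ·
    █ █ █ · · · · · · ·
    █ · · · · · · · · ·
    · · · · · · · · · ·
T2:
  2·area = 14
  edge (16, 0)→(0, 1): d=(-16,1) right/bottom  bias=-1
  edge (0, 1)→(2, 0): d=(2,-1) top-left  bias=+0
  edge (2, 0)→(16, 0): d=(14,0) top-left  bias=+0
  covered (0 px):
    · · · · · · · · · ·
    · · · · · · · · · ·
    · · · · · · · · · ·
    · · · · · · · · · ·
    · · · · · · · · · ·
    · · · · · · · · · ·
    · · · · · · · · · ·
T3:
  2·area = 1  (B↔C swapped to make it positive)
  edge (13, 6)→(15, 7): d=(2,1) right/bottom  bias=-1
  edge (15, 7)→(0, 0): d=(-15,-7) top-left  bias=+0
  edge (0, 0)→(13, 6): d=(13,6) right/bottom  bias=-1
    (1,0)@(3, 1): e=[0,6,-5] → ·  [on edge]
    (3,1)@(7, 3): e=[0,4,-3] → ·  [on edge]
    (5,2)@(11, 5): e=[0,2,-1] → ·  [on edge]
    (7,3)@(15, 7): e=[0,0,1] → ·  [on edge]
    (9,4)@(19, 9): e=[0,-2,3] → ·  [on edge]
  covered (0 px):
    · · · · · · · · · ·
    · · · · · · · · · ·
    · · · · · · · · · ·
    · · · · · · · · · ·
    · · · · · · · · · ·
    · · · · · · · · · ·
    · · · · · · · · · ·
T4:
  2·area = 116
  edge (2, 8)→(0, 0): d=(-2,-8) top-left  bias=+0
  edge (0, 0)→(15, 2): d=(15,2) right/bottom  bias=-1
  edge (15, 2)→(2, 8): d=(-13,6) right/bottom  bias=-1
    (0,0)@(1, 1): e=[6,13,97] → █
    (1,0)@(3, 1): e=[22,9,85] → █
    (2,0)@(5, 1): e=[38,5,73] → █
    (3,0)@(7, 1): e=[54,1,61] → █
    (4,0)@(9, 1): e=[70,-3,49] → ·
    (0,1)@(1, 3): e=[2,43,71] → █
    (4,1)@(9, 3): e=[66,27,23] → █
    (5,1)@(11, 3): e=[82,23,11] → █
    (6,1)@(13, 3): e=[98,19,-1] → ·
    (0,2)@(1, 5): e=[-2,73,45] → ·
    (1,2)@(3, 5): e=[14,69,33] → █
    (4,2)@(9, 5): e=[62,57,-3] → ·
  covered (14 px):
    █ █ █ █ · · · · · ·
    █ █ █ █ █ █ · · · ·
    · █ █ █ · · · · · ·
    · █ · · · · · · · ·
    · · · · · · · · · ·
    · · · · · · · · · ·
    · · · · · · · · · ·

Answer: 41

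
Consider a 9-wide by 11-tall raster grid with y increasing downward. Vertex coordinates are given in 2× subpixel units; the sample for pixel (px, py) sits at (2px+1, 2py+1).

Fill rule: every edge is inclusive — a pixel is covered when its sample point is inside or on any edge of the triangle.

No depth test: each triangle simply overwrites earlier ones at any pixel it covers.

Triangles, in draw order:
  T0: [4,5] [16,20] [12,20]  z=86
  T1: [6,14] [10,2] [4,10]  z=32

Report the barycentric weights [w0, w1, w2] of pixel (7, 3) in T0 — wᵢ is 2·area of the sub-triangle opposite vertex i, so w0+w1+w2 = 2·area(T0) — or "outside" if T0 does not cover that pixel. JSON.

T0:
  2·area = 60
  edge (4, 5)→(16, 20): d=(12,15) inclusive
  edge (16, 20)→(12, 20): d=(-4,0) inclusive
  edge (12, 20)→(4, 5): d=(-8,-15) inclusive
    (3,4)@(7, 9): e=[3,44,13] → X
    (4,4)@(9, 9): e=[-27,44,43] → .
    (3,5)@(7, 11): e=[27,36,-3] → .
    (4,6)@(9, 13): e=[21,28,11] → X
    (5,6)@(11, 13): e=[-9,28,41] → .
    (4,7)@(9, 15): e=[45,20,-5] → .
    (5,7)@(11, 15): e=[15,20,25] → X
    (6,7)@(13, 15): e=[-15,20,55] → .
    (5,8)@(11, 17): e=[39,12,9] → X
    (6,8)@(13, 17): e=[9,12,39] → X
    (7,8)@(15, 17): e=[-21,12,69] → .
    (5,9)@(11, 19): e=[63,4,-7] → .
  covered (7 px):
    . . . . . . . . .
    . . . . . . . . .
    . . . . . . . . .
    . . . . . . . . .
    . . . X . . . . .
    . . . . . . . . .
    . . . . X . . . .
    . . . . . X . . .
    . . . . . X X . .
    . . . . . . X X .
    . . . . . . . . .
T1:
  2·area = 40  (B↔C swapped to make it positive)
  edge (6, 14)→(4, 10): d=(-2,-4) inclusive
  edge (4, 10)→(10, 2): d=(6,-8) inclusive
  edge (10, 2)→(6, 14): d=(-4,12) inclusive
    (4,2)@(9, 5): e=[30,10,0] → X  [on edge]
    (5,2)@(11, 5): e=[38,26,-24] → .
    (3,3)@(7, 7): e=[18,6,16] → X
    (4,3)@(9, 7): e=[26,22,-8] → .
    (2,4)@(5, 9): e=[6,2,32] → X
    (4,4)@(9, 9): e=[22,34,-16] → .
    (2,5)@(5, 11): e=[2,14,24] → X
    (3,5)@(7, 11): e=[10,30,0] → X  [on edge]
    (4,5)@(9, 11): e=[18,46,-24] → .
    (2,6)@(5, 13): e=[-2,26,16] → .
    (3,6)@(7, 13): e=[6,42,-8] → .
    (2,8)@(5, 17): e=[-10,50,0] → .  [on edge]
  covered (6 px):
    . . . . . . . . .
    . . . . . . . . .
    . . . . X . . . .
    . . . X . . . . .
    . . X X . . . . .
    . . X X . . . . .
    . . . . . . . . .
    . . . . . . . . .
    . . . . . . . . .
    . . . . . . . . .
    . . . . . . . . .

Result: "outside"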